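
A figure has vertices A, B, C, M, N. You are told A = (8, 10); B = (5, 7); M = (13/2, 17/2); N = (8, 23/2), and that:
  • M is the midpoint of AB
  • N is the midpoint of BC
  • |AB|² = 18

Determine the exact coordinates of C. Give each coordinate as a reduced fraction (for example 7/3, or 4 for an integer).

C = (11, 16)

1. C_x = 11  [C = 2·N−B = 2·(8, 23/2)−(5, 7)]
2. C_y = 16  [C = 2·N−B = 2·(8, 23/2)−(5, 7)]
   so C = (11, 16)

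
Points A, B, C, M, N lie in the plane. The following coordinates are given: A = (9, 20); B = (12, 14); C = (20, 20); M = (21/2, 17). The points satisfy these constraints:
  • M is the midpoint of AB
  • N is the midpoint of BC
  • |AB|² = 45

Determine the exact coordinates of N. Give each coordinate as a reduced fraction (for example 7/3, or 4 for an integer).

N = (16, 17)

1. N_x = 16  [2·N = B+C = (12, 14)+(20, 20)]
2. N_y = 17  [2·N = B+C = (12, 14)+(20, 20)]
   so N = (16, 17)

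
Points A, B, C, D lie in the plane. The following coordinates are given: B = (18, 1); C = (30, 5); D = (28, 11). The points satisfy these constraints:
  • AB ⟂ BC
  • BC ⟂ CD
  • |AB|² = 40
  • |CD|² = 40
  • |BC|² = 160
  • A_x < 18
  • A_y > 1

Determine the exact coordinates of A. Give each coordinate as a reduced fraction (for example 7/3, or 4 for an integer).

A = (16, 7)

1. A_x = 16  [[AB ⟂ BC ⇒ -12x-4y+220=0] ∩ [|A−(18, 1)|²=40]]
2. A_y = 7  [[AB ⟂ BC ⇒ -12x-4y+220=0] ∩ [|A−(18, 1)|²=40]]
   so A = (16, 7)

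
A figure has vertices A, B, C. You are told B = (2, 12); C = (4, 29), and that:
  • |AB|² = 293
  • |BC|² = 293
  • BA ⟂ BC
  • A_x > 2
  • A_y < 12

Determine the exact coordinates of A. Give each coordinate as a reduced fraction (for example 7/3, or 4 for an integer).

1. A_x = 19  [[BA ⟂ BC ⇒ 2x+17y-208=0] ∩ [|A−(2, 12)|²=293]]
2. A_y = 10  [[BA ⟂ BC ⇒ 2x+17y-208=0] ∩ [|A−(2, 12)|²=293]]
   so A = (19, 10)

A = (19, 10)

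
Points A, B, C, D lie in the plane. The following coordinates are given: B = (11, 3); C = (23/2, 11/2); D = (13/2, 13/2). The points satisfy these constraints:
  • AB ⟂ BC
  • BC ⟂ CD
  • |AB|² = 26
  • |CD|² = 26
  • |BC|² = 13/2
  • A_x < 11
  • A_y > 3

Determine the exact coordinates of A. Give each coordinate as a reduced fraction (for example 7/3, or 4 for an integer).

1. A_x = 6  [[AB ⟂ BC ⇒ -1/2x-5/2y+13=0] ∩ [|A−(11, 3)|²=26]]
2. A_y = 4  [[AB ⟂ BC ⇒ -1/2x-5/2y+13=0] ∩ [|A−(11, 3)|²=26]]
   so A = (6, 4)

A = (6, 4)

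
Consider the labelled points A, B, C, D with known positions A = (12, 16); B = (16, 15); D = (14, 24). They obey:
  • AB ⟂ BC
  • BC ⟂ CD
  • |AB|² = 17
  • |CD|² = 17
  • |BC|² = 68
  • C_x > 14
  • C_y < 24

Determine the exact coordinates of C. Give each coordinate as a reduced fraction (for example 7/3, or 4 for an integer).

1. C_x = 18  [[AB ⟂ BC ⇒ 4x-1y-49=0] ∩ [|C−(14, 24)|²=17]]
2. C_y = 23  [[AB ⟂ BC ⇒ 4x-1y-49=0] ∩ [|C−(14, 24)|²=17]]
   so C = (18, 23)

C = (18, 23)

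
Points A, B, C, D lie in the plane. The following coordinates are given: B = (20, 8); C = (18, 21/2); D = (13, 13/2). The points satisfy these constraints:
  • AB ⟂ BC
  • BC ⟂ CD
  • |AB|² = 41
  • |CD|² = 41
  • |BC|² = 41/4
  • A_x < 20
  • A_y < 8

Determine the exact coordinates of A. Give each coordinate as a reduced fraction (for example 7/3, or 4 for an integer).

1. A_x = 15  [[AB ⟂ BC ⇒ 2x-5/2y-20=0] ∩ [|A−(20, 8)|²=41]]
2. A_y = 4  [[AB ⟂ BC ⇒ 2x-5/2y-20=0] ∩ [|A−(20, 8)|²=41]]
   so A = (15, 4)

A = (15, 4)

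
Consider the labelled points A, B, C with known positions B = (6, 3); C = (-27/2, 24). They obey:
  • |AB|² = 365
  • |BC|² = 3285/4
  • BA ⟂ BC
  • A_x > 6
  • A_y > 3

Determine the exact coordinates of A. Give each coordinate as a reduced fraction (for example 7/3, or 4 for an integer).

A = (20, 16)

1. A_x = 20  [[BA ⟂ BC ⇒ -39/2x+21y+54=0] ∩ [|A−(6, 3)|²=365]]
2. A_y = 16  [[BA ⟂ BC ⇒ -39/2x+21y+54=0] ∩ [|A−(6, 3)|²=365]]
   so A = (20, 16)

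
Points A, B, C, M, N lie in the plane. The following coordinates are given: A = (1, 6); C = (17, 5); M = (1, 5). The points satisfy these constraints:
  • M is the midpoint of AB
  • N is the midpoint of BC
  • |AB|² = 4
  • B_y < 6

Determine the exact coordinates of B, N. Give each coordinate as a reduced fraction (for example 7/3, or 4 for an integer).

1. B_x = 1  [B = 2·M−A = 2·(1, 5)−(1, 6)]
2. B_y = 4  [B = 2·M−A = 2·(1, 5)−(1, 6)]
   so B = (1, 4)
3. N_x = 9  [2·N = B+C = (1, 4)+(17, 5)]
4. N_y = 9/2  [2·N = B+C = (1, 4)+(17, 5)]
   so N = (9, 9/2)

B = (1, 4)
N = (9, 9/2)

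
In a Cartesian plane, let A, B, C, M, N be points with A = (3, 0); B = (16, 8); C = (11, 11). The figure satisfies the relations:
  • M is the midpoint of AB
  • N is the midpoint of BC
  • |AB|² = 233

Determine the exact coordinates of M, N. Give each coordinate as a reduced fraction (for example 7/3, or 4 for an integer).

M = (19/2, 4)
N = (27/2, 19/2)

1. M_x = 19/2  [2·M = A+B = (3, 0)+(16, 8)]
2. M_y = 4  [2·M = A+B = (3, 0)+(16, 8)]
   so M = (19/2, 4)
3. N_x = 27/2  [2·N = B+C = (16, 8)+(11, 11)]
4. N_y = 19/2  [2·N = B+C = (16, 8)+(11, 11)]
   so N = (27/2, 19/2)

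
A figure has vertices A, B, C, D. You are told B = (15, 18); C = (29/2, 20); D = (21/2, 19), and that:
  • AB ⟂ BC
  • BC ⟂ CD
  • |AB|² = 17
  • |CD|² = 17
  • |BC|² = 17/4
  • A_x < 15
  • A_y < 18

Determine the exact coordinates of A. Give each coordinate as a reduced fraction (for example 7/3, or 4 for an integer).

A = (11, 17)

1. A_x = 11  [[AB ⟂ BC ⇒ 1/2x-2y+57/2=0] ∩ [|A−(15, 18)|²=17]]
2. A_y = 17  [[AB ⟂ BC ⇒ 1/2x-2y+57/2=0] ∩ [|A−(15, 18)|²=17]]
   so A = (11, 17)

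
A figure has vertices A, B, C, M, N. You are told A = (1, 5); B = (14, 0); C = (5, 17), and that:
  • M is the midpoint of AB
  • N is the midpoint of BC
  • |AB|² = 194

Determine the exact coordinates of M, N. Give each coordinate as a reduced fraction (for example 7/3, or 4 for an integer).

1. M_x = 15/2  [2·M = A+B = (1, 5)+(14, 0)]
2. M_y = 5/2  [2·M = A+B = (1, 5)+(14, 0)]
   so M = (15/2, 5/2)
3. N_x = 19/2  [2·N = B+C = (14, 0)+(5, 17)]
4. N_y = 17/2  [2·N = B+C = (14, 0)+(5, 17)]
   so N = (19/2, 17/2)

M = (15/2, 5/2)
N = (19/2, 17/2)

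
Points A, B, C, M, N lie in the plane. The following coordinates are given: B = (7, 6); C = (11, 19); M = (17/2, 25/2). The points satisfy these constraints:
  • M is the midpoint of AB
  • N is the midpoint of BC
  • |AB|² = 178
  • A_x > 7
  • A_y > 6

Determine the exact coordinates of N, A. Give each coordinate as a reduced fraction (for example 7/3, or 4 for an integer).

1. A_x = 10  [A = 2·M−B = 2·(17/2, 25/2)−(7, 6)]
2. A_y = 19  [A = 2·M−B = 2·(17/2, 25/2)−(7, 6)]
   so A = (10, 19)
3. N_x = 9  [2·N = B+C = (7, 6)+(11, 19)]
4. N_y = 25/2  [2·N = B+C = (7, 6)+(11, 19)]
   so N = (9, 25/2)

N = (9, 25/2)
A = (10, 19)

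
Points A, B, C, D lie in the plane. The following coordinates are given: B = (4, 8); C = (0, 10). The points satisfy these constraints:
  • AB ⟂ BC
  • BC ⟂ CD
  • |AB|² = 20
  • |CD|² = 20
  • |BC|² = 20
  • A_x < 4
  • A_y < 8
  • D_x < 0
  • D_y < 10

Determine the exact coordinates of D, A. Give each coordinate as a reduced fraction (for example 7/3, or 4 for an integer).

D = (-2, 6)
A = (2, 4)

1. D_x = -2  [[BC ⟂ CD ⇒ -4x+2y-20=0] ∩ [|D−(0, 10)|²=20]]
2. D_y = 6  [[BC ⟂ CD ⇒ -4x+2y-20=0] ∩ [|D−(0, 10)|²=20]]
   so D = (-2, 6)
3. A_x = 2  [[AB ⟂ BC ⇒ 4x-2y=0] ∩ [|A−(4, 8)|²=20]]
4. A_y = 4  [[AB ⟂ BC ⇒ 4x-2y=0] ∩ [|A−(4, 8)|²=20]]
   so A = (2, 4)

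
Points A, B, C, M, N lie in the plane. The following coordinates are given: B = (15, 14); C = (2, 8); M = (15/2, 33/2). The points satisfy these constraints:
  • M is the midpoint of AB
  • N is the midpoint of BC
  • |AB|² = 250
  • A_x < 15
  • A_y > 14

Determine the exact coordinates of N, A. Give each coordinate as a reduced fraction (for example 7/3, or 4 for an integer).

1. A_x = 0  [A = 2·M−B = 2·(15/2, 33/2)−(15, 14)]
2. A_y = 19  [A = 2·M−B = 2·(15/2, 33/2)−(15, 14)]
   so A = (0, 19)
3. N_x = 17/2  [2·N = B+C = (15, 14)+(2, 8)]
4. N_y = 11  [2·N = B+C = (15, 14)+(2, 8)]
   so N = (17/2, 11)

N = (17/2, 11)
A = (0, 19)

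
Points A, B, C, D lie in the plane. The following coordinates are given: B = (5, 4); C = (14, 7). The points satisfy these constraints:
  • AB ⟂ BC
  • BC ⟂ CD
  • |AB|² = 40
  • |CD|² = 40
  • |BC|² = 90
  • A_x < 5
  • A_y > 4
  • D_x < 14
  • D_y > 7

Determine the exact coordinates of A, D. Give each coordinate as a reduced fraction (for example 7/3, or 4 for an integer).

1. A_x = 3  [[AB ⟂ BC ⇒ -9x-3y+57=0] ∩ [|A−(5, 4)|²=40]]
2. A_y = 10  [[AB ⟂ BC ⇒ -9x-3y+57=0] ∩ [|A−(5, 4)|²=40]]
   so A = (3, 10)
3. D_x = 12  [[BC ⟂ CD ⇒ 9x+3y-147=0] ∩ [|D−(14, 7)|²=40]]
4. D_y = 13  [[BC ⟂ CD ⇒ 9x+3y-147=0] ∩ [|D−(14, 7)|²=40]]
   so D = (12, 13)

A = (3, 10)
D = (12, 13)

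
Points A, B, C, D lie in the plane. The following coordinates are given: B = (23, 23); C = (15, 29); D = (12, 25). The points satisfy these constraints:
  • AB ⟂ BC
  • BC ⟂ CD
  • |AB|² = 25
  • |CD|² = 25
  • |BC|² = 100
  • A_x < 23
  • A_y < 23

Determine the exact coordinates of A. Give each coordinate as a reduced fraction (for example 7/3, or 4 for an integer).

A = (20, 19)

1. A_x = 20  [[AB ⟂ BC ⇒ 8x-6y-46=0] ∩ [|A−(23, 23)|²=25]]
2. A_y = 19  [[AB ⟂ BC ⇒ 8x-6y-46=0] ∩ [|A−(23, 23)|²=25]]
   so A = (20, 19)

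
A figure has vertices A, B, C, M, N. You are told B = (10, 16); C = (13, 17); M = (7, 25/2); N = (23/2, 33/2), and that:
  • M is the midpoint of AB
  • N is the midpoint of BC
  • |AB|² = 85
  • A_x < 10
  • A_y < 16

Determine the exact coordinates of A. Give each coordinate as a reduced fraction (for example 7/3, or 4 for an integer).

1. A_x = 4  [A = 2·M−B = 2·(7, 25/2)−(10, 16)]
2. A_y = 9  [A = 2·M−B = 2·(7, 25/2)−(10, 16)]
   so A = (4, 9)

A = (4, 9)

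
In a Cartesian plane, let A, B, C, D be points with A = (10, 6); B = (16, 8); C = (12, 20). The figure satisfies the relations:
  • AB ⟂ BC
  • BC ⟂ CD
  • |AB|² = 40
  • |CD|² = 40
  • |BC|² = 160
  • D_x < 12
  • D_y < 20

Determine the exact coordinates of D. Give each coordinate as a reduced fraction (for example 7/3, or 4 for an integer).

D = (6, 18)

1. D_x = 6  [[BC ⟂ CD ⇒ -4x+12y-192=0] ∩ [|D−(12, 20)|²=40]]
2. D_y = 18  [[BC ⟂ CD ⇒ -4x+12y-192=0] ∩ [|D−(12, 20)|²=40]]
   so D = (6, 18)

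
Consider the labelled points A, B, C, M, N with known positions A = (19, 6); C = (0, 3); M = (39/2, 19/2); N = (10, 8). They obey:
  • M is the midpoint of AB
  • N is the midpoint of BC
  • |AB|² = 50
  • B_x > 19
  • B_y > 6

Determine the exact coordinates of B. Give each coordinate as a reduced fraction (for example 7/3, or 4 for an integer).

1. B_x = 20  [B = 2·M−A = 2·(39/2, 19/2)−(19, 6)]
2. B_y = 13  [B = 2·M−A = 2·(39/2, 19/2)−(19, 6)]
   so B = (20, 13)

B = (20, 13)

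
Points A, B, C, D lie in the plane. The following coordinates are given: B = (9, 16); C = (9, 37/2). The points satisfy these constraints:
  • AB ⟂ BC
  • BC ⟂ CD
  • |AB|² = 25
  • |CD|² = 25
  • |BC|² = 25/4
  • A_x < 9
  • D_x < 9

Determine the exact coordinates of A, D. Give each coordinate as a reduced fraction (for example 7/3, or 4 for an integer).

A = (4, 16)
D = (4, 37/2)

1. A_x = 4  [[AB ⟂ BC ⇒ -5/2y+40=0] ∩ [|A−(9, 16)|²=25]]
2. A_y = 16  [[AB ⟂ BC ⇒ -5/2y+40=0] ∩ [|A−(9, 16)|²=25]]
   so A = (4, 16)
3. D_x = 4  [[BC ⟂ CD ⇒ 5/2y-185/4=0] ∩ [|D−(9, 37/2)|²=25]]
4. D_y = 37/2  [[BC ⟂ CD ⇒ 5/2y-185/4=0] ∩ [|D−(9, 37/2)|²=25]]
   so D = (4, 37/2)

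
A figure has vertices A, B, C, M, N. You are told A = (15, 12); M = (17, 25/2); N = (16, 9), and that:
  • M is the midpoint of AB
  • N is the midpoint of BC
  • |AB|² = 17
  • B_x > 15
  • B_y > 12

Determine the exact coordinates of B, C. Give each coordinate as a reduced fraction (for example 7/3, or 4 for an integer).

B = (19, 13)
C = (13, 5)

1. B_x = 19  [B = 2·M−A = 2·(17, 25/2)−(15, 12)]
2. B_y = 13  [B = 2·M−A = 2·(17, 25/2)−(15, 12)]
   so B = (19, 13)
3. C_x = 13  [C = 2·N−B = 2·(16, 9)−(19, 13)]
4. C_y = 5  [C = 2·N−B = 2·(16, 9)−(19, 13)]
   so C = (13, 5)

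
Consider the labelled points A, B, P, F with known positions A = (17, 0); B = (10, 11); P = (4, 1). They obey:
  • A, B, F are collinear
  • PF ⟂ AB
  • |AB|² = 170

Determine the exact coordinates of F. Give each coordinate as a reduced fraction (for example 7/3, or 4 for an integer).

F = (64/5, 33/5)

1. F_x = 64/5  [[A, B, F are collinear ⇒ -11x-7y+187=0] ∩ [PF ⟂ AB ⇒ -7x+11y+17=0]]
2. F_y = 33/5  [[A, B, F are collinear ⇒ -11x-7y+187=0] ∩ [PF ⟂ AB ⇒ -7x+11y+17=0]]
   so F = (64/5, 33/5)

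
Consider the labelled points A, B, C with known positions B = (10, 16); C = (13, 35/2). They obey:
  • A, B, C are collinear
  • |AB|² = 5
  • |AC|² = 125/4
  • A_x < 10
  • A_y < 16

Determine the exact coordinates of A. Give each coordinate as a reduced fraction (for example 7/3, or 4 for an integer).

1. A_x = 8  [[A, B, C are collinear ⇒ -3/2x+3y-33=0] ∩ [|A−(10, 16)|²=5]]
2. A_y = 15  [[A, B, C are collinear ⇒ -3/2x+3y-33=0] ∩ [|A−(10, 16)|²=5]]
   so A = (8, 15)

A = (8, 15)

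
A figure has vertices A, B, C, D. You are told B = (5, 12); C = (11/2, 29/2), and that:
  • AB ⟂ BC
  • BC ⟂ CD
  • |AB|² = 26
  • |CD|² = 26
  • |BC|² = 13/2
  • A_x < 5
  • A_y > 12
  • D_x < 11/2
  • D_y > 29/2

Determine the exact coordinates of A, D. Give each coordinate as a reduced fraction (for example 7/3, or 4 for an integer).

A = (0, 13)
D = (1/2, 31/2)

1. A_x = 0  [[AB ⟂ BC ⇒ -1/2x-5/2y+65/2=0] ∩ [|A−(5, 12)|²=26]]
2. A_y = 13  [[AB ⟂ BC ⇒ -1/2x-5/2y+65/2=0] ∩ [|A−(5, 12)|²=26]]
   so A = (0, 13)
3. D_x = 1/2  [[BC ⟂ CD ⇒ 1/2x+5/2y-39=0] ∩ [|D−(11/2, 29/2)|²=26]]
4. D_y = 31/2  [[BC ⟂ CD ⇒ 1/2x+5/2y-39=0] ∩ [|D−(11/2, 29/2)|²=26]]
   so D = (1/2, 31/2)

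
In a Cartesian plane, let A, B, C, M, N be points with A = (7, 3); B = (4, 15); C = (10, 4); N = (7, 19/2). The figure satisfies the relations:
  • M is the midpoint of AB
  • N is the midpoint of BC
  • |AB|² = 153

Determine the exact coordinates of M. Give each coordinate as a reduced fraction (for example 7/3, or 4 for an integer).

1. M_x = 11/2  [2·M = A+B = (7, 3)+(4, 15)]
2. M_y = 9  [2·M = A+B = (7, 3)+(4, 15)]
   so M = (11/2, 9)

M = (11/2, 9)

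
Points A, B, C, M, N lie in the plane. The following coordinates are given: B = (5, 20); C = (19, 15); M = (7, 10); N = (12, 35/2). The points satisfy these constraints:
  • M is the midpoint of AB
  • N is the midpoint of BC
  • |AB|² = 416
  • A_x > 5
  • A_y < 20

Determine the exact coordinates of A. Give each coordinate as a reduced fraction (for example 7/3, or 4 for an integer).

A = (9, 0)

1. A_x = 9  [A = 2·M−B = 2·(7, 10)−(5, 20)]
2. A_y = 0  [A = 2·M−B = 2·(7, 10)−(5, 20)]
   so A = (9, 0)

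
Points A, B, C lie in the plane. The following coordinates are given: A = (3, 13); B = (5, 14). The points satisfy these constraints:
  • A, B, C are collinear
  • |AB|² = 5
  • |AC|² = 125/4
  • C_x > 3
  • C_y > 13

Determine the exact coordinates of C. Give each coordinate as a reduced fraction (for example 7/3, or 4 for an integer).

C = (8, 31/2)

1. C_x = 8  [[A, B, C are collinear ⇒ -1x+2y-23=0] ∩ [|C−(3, 13)|²=125/4]]
2. C_y = 31/2  [[A, B, C are collinear ⇒ -1x+2y-23=0] ∩ [|C−(3, 13)|²=125/4]]
   so C = (8, 31/2)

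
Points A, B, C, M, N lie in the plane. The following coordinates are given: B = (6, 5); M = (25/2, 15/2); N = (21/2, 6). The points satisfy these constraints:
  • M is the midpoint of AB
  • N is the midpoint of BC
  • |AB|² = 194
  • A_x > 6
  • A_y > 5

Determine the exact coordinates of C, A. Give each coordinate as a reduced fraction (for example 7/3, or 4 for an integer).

C = (15, 7)
A = (19, 10)

1. A_x = 19  [A = 2·M−B = 2·(25/2, 15/2)−(6, 5)]
2. A_y = 10  [A = 2·M−B = 2·(25/2, 15/2)−(6, 5)]
   so A = (19, 10)
3. C_x = 15  [C = 2·N−B = 2·(21/2, 6)−(6, 5)]
4. C_y = 7  [C = 2·N−B = 2·(21/2, 6)−(6, 5)]
   so C = (15, 7)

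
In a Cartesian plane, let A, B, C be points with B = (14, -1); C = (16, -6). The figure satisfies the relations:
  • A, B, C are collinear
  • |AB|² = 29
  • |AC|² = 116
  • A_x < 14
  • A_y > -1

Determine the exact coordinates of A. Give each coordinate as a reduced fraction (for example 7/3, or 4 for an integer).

A = (12, 4)

1. A_x = 12  [[A, B, C are collinear ⇒ 5x+2y-68=0] ∩ [|A−(14, -1)|²=29]]
2. A_y = 4  [[A, B, C are collinear ⇒ 5x+2y-68=0] ∩ [|A−(14, -1)|²=29]]
   so A = (12, 4)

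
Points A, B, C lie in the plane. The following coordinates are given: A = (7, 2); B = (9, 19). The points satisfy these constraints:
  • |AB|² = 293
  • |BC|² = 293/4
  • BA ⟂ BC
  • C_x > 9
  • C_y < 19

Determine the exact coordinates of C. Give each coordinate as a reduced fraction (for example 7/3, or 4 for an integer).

1. C_x = 35/2  [[BA ⟂ BC ⇒ -2x-17y+341=0] ∩ [|C−(9, 19)|²=293/4]]
2. C_y = 18  [[BA ⟂ BC ⇒ -2x-17y+341=0] ∩ [|C−(9, 19)|²=293/4]]
   so C = (35/2, 18)

C = (35/2, 18)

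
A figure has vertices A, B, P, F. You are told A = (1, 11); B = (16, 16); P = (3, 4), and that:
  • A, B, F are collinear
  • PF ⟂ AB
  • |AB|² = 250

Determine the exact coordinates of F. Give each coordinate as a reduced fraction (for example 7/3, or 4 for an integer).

F = (7/10, 109/10)

1. F_x = 7/10  [[A, B, F are collinear ⇒ -5x+15y-160=0] ∩ [PF ⟂ AB ⇒ 15x+5y-65=0]]
2. F_y = 109/10  [[A, B, F are collinear ⇒ -5x+15y-160=0] ∩ [PF ⟂ AB ⇒ 15x+5y-65=0]]
   so F = (7/10, 109/10)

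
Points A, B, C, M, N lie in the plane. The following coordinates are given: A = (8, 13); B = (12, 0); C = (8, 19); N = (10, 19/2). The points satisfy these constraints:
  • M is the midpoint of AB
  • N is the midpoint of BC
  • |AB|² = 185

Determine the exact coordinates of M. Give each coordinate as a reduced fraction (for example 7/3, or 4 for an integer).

1. M_x = 10  [2·M = A+B = (8, 13)+(12, 0)]
2. M_y = 13/2  [2·M = A+B = (8, 13)+(12, 0)]
   so M = (10, 13/2)

M = (10, 13/2)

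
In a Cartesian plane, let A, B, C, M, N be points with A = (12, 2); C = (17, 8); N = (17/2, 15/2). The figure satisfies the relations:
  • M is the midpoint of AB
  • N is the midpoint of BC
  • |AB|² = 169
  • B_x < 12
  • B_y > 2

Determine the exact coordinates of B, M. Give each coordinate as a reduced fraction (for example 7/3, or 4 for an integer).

B = (0, 7)
M = (6, 9/2)

1. B_x = 0  [B = 2·N−C = 2·(17/2, 15/2)−(17, 8)]
2. B_y = 7  [B = 2·N−C = 2·(17/2, 15/2)−(17, 8)]
   so B = (0, 7)
3. M_x = 6  [2·M = A+B = (12, 2)+(0, 7)]
4. M_y = 9/2  [2·M = A+B = (12, 2)+(0, 7)]
   so M = (6, 9/2)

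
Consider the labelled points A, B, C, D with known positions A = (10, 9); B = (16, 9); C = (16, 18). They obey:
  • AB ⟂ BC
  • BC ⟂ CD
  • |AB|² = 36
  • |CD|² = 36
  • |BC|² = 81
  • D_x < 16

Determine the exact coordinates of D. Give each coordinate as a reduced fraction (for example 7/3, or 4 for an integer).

1. D_x = 10  [[BC ⟂ CD ⇒ 9y-162=0] ∩ [|D−(16, 18)|²=36]]
2. D_y = 18  [[BC ⟂ CD ⇒ 9y-162=0] ∩ [|D−(16, 18)|²=36]]
   so D = (10, 18)

D = (10, 18)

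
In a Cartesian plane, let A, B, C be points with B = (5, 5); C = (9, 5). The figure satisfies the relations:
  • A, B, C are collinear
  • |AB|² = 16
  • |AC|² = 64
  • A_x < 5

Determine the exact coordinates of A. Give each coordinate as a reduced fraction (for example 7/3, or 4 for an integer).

A = (1, 5)

1. A_x = 1  [[A, B, C are collinear ⇒ 4y-20=0] ∩ [|A−(5, 5)|²=16]]
2. A_y = 5  [[A, B, C are collinear ⇒ 4y-20=0] ∩ [|A−(5, 5)|²=16]]
   so A = (1, 5)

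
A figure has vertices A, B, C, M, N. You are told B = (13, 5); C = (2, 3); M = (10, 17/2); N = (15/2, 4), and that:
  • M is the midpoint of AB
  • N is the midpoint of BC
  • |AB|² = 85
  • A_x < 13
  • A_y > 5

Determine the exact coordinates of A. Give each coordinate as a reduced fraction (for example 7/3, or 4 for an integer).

A = (7, 12)

1. A_x = 7  [A = 2·M−B = 2·(10, 17/2)−(13, 5)]
2. A_y = 12  [A = 2·M−B = 2·(10, 17/2)−(13, 5)]
   so A = (7, 12)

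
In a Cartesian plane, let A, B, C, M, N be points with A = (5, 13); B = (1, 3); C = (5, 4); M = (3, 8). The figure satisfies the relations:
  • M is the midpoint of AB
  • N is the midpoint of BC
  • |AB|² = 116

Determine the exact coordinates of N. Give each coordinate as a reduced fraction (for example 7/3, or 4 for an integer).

N = (3, 7/2)

1. N_x = 3  [2·N = B+C = (1, 3)+(5, 4)]
2. N_y = 7/2  [2·N = B+C = (1, 3)+(5, 4)]
   so N = (3, 7/2)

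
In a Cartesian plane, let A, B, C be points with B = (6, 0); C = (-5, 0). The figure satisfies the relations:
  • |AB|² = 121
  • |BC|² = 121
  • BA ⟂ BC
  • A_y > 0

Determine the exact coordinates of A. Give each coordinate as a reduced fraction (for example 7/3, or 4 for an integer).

1. A_x = 6  [[BA ⟂ BC ⇒ -11x+66=0] ∩ [|A−(6, 0)|²=121]]
2. A_y = 11  [[BA ⟂ BC ⇒ -11x+66=0] ∩ [|A−(6, 0)|²=121]]
   so A = (6, 11)

A = (6, 11)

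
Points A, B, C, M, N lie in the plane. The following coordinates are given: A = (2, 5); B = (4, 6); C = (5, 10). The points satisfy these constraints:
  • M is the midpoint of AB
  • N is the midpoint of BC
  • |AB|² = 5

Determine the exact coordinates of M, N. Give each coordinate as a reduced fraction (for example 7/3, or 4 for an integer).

1. M_x = 3  [2·M = A+B = (2, 5)+(4, 6)]
2. M_y = 11/2  [2·M = A+B = (2, 5)+(4, 6)]
   so M = (3, 11/2)
3. N_x = 9/2  [2·N = B+C = (4, 6)+(5, 10)]
4. N_y = 8  [2·N = B+C = (4, 6)+(5, 10)]
   so N = (9/2, 8)

M = (3, 11/2)
N = (9/2, 8)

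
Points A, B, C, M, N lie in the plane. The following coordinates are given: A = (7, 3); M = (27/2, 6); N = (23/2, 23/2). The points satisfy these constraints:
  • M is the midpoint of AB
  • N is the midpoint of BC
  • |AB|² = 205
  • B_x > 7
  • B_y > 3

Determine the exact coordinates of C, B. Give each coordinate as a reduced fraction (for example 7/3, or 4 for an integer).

C = (3, 14)
B = (20, 9)

1. B_x = 20  [B = 2·M−A = 2·(27/2, 6)−(7, 3)]
2. B_y = 9  [B = 2·M−A = 2·(27/2, 6)−(7, 3)]
   so B = (20, 9)
3. C_x = 3  [C = 2·N−B = 2·(23/2, 23/2)−(20, 9)]
4. C_y = 14  [C = 2·N−B = 2·(23/2, 23/2)−(20, 9)]
   so C = (3, 14)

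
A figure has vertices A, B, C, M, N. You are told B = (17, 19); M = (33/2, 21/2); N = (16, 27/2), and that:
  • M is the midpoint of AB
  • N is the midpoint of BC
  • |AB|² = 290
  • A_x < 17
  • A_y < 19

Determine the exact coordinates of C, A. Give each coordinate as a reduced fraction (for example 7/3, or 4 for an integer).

1. A_x = 16  [A = 2·M−B = 2·(33/2, 21/2)−(17, 19)]
2. A_y = 2  [A = 2·M−B = 2·(33/2, 21/2)−(17, 19)]
   so A = (16, 2)
3. C_x = 15  [C = 2·N−B = 2·(16, 27/2)−(17, 19)]
4. C_y = 8  [C = 2·N−B = 2·(16, 27/2)−(17, 19)]
   so C = (15, 8)

C = (15, 8)
A = (16, 2)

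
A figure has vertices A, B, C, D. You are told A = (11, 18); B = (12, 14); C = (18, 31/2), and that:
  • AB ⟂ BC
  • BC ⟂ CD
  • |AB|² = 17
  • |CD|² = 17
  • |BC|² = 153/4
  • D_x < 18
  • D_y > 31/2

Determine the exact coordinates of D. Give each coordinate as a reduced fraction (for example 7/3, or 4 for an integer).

1. D_x = 17  [[BC ⟂ CD ⇒ 6x+3/2y-525/4=0] ∩ [|D−(18, 31/2)|²=17]]
2. D_y = 39/2  [[BC ⟂ CD ⇒ 6x+3/2y-525/4=0] ∩ [|D−(18, 31/2)|²=17]]
   so D = (17, 39/2)

D = (17, 39/2)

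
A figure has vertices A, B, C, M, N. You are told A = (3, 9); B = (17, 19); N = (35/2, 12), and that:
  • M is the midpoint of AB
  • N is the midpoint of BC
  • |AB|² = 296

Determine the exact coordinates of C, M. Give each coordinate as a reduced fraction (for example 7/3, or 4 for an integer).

C = (18, 5)
M = (10, 14)

1. M_x = 10  [2·M = A+B = (3, 9)+(17, 19)]
2. M_y = 14  [2·M = A+B = (3, 9)+(17, 19)]
   so M = (10, 14)
3. C_x = 18  [C = 2·N−B = 2·(35/2, 12)−(17, 19)]
4. C_y = 5  [C = 2·N−B = 2·(35/2, 12)−(17, 19)]
   so C = (18, 5)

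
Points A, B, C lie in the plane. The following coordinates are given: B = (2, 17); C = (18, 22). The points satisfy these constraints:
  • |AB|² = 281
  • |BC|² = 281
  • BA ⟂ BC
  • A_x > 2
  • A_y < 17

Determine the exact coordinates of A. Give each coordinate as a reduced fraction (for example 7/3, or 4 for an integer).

A = (7, 1)

1. A_x = 7  [[BA ⟂ BC ⇒ 16x+5y-117=0] ∩ [|A−(2, 17)|²=281]]
2. A_y = 1  [[BA ⟂ BC ⇒ 16x+5y-117=0] ∩ [|A−(2, 17)|²=281]]
   so A = (7, 1)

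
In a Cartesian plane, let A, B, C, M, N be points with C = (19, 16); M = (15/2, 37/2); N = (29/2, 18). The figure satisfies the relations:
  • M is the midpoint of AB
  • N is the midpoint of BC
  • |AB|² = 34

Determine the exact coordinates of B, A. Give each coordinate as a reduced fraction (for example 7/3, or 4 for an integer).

1. B_x = 10  [B = 2·N−C = 2·(29/2, 18)−(19, 16)]
2. B_y = 20  [B = 2·N−C = 2·(29/2, 18)−(19, 16)]
   so B = (10, 20)
3. A_x = 5  [A = 2·M−B = 2·(15/2, 37/2)−(10, 20)]
4. A_y = 17  [A = 2·M−B = 2·(15/2, 37/2)−(10, 20)]
   so A = (5, 17)

B = (10, 20)
A = (5, 17)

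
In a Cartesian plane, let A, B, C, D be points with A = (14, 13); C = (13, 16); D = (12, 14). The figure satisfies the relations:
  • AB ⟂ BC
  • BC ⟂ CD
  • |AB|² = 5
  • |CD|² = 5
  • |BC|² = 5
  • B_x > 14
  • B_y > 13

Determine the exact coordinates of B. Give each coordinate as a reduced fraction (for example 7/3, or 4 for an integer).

B = (15, 15)

1. B_x = 15  [[BC ⟂ CD ⇒ 1x+2y-45=0] ∩ [|B−(14, 13)|²=5]]
2. B_y = 15  [[BC ⟂ CD ⇒ 1x+2y-45=0] ∩ [|B−(14, 13)|²=5]]
   so B = (15, 15)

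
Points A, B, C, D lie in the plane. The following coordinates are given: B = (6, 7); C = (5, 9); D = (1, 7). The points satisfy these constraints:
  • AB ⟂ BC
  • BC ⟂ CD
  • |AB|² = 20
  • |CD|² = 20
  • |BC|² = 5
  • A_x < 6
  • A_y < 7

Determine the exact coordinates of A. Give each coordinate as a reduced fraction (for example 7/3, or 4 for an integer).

1. A_x = 2  [[AB ⟂ BC ⇒ 1x-2y+8=0] ∩ [|A−(6, 7)|²=20]]
2. A_y = 5  [[AB ⟂ BC ⇒ 1x-2y+8=0] ∩ [|A−(6, 7)|²=20]]
   so A = (2, 5)

A = (2, 5)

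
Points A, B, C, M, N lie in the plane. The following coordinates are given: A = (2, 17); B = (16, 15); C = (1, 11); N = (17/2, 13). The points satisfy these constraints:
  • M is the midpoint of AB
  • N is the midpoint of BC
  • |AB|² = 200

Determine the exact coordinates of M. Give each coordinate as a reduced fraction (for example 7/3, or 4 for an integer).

1. M_x = 9  [2·M = A+B = (2, 17)+(16, 15)]
2. M_y = 16  [2·M = A+B = (2, 17)+(16, 15)]
   so M = (9, 16)

M = (9, 16)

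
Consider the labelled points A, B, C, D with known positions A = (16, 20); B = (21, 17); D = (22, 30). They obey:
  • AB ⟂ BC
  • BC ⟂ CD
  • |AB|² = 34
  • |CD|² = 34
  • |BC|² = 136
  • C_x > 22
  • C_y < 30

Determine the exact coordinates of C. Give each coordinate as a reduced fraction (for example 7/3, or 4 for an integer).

C = (27, 27)

1. C_x = 27  [[AB ⟂ BC ⇒ 5x-3y-54=0] ∩ [|C−(22, 30)|²=34]]
2. C_y = 27  [[AB ⟂ BC ⇒ 5x-3y-54=0] ∩ [|C−(22, 30)|²=34]]
   so C = (27, 27)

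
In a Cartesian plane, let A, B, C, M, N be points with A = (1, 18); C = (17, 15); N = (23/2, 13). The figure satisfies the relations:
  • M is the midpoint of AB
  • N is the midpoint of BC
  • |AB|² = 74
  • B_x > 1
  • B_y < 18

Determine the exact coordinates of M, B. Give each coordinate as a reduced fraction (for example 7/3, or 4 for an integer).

1. B_x = 6  [B = 2·N−C = 2·(23/2, 13)−(17, 15)]
2. B_y = 11  [B = 2·N−C = 2·(23/2, 13)−(17, 15)]
   so B = (6, 11)
3. M_x = 7/2  [2·M = A+B = (1, 18)+(6, 11)]
4. M_y = 29/2  [2·M = A+B = (1, 18)+(6, 11)]
   so M = (7/2, 29/2)

M = (7/2, 29/2)
B = (6, 11)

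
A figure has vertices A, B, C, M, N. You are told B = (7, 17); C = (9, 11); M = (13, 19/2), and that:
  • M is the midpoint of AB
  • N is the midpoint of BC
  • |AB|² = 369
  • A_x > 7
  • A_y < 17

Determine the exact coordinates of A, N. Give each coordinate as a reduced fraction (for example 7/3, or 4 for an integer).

1. A_x = 19  [A = 2·M−B = 2·(13, 19/2)−(7, 17)]
2. A_y = 2  [A = 2·M−B = 2·(13, 19/2)−(7, 17)]
   so A = (19, 2)
3. N_x = 8  [2·N = B+C = (7, 17)+(9, 11)]
4. N_y = 14  [2·N = B+C = (7, 17)+(9, 11)]
   so N = (8, 14)

A = (19, 2)
N = (8, 14)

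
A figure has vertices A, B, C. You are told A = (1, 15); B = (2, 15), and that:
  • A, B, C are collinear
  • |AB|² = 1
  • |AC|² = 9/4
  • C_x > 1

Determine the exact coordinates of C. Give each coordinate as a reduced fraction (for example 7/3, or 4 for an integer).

C = (5/2, 15)

1. C_x = 5/2  [[A, B, C are collinear ⇒ 1y-15=0] ∩ [|C−(1, 15)|²=9/4]]
2. C_y = 15  [[A, B, C are collinear ⇒ 1y-15=0] ∩ [|C−(1, 15)|²=9/4]]
   so C = (5/2, 15)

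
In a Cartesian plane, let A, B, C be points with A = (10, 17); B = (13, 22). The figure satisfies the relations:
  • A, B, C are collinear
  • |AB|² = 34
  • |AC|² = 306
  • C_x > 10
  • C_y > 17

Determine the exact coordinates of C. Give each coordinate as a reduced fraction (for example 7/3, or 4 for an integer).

C = (19, 32)

1. C_x = 19  [[A, B, C are collinear ⇒ -5x+3y-1=0] ∩ [|C−(10, 17)|²=306]]
2. C_y = 32  [[A, B, C are collinear ⇒ -5x+3y-1=0] ∩ [|C−(10, 17)|²=306]]
   so C = (19, 32)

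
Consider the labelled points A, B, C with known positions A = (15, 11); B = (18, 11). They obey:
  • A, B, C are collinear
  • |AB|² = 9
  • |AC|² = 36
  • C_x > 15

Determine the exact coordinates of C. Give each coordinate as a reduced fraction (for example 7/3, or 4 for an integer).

1. C_x = 21  [[A, B, C are collinear ⇒ 3y-33=0] ∩ [|C−(15, 11)|²=36]]
2. C_y = 11  [[A, B, C are collinear ⇒ 3y-33=0] ∩ [|C−(15, 11)|²=36]]
   so C = (21, 11)

C = (21, 11)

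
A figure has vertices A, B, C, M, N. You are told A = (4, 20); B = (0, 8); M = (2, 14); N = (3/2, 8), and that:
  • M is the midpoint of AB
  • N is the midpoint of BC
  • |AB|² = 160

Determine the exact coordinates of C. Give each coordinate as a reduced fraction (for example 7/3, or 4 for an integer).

1. C_x = 3  [C = 2·N−B = 2·(3/2, 8)−(0, 8)]
2. C_y = 8  [C = 2·N−B = 2·(3/2, 8)−(0, 8)]
   so C = (3, 8)

C = (3, 8)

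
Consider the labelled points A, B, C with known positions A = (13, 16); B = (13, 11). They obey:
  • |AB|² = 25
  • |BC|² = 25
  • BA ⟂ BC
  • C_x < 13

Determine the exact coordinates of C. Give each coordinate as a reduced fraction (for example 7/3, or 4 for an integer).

C = (8, 11)

1. C_x = 8  [[BA ⟂ BC ⇒ 5y-55=0] ∩ [|C−(13, 11)|²=25]]
2. C_y = 11  [[BA ⟂ BC ⇒ 5y-55=0] ∩ [|C−(13, 11)|²=25]]
   so C = (8, 11)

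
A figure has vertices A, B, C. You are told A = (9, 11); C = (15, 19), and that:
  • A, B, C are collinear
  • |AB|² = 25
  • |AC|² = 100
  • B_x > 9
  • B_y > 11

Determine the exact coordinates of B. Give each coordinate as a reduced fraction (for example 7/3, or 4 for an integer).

B = (12, 15)

1. B_x = 12  [[A, B, C are collinear ⇒ 8x-6y-6=0] ∩ [|B−(9, 11)|²=25]]
2. B_y = 15  [[A, B, C are collinear ⇒ 8x-6y-6=0] ∩ [|B−(9, 11)|²=25]]
   so B = (12, 15)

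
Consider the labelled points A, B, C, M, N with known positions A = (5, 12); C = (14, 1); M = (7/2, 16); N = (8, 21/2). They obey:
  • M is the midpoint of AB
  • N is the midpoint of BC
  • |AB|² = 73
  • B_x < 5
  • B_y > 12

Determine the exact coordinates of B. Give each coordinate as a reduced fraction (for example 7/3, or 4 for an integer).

B = (2, 20)

1. B_x = 2  [B = 2·M−A = 2·(7/2, 16)−(5, 12)]
2. B_y = 20  [B = 2·M−A = 2·(7/2, 16)−(5, 12)]
   so B = (2, 20)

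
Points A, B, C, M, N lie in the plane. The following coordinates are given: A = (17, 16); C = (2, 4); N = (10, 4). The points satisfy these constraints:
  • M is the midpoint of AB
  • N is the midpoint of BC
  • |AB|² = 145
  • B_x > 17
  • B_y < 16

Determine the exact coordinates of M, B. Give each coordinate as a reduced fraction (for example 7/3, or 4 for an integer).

1. B_x = 18  [B = 2·N−C = 2·(10, 4)−(2, 4)]
2. B_y = 4  [B = 2·N−C = 2·(10, 4)−(2, 4)]
   so B = (18, 4)
3. M_x = 35/2  [2·M = A+B = (17, 16)+(18, 4)]
4. M_y = 10  [2·M = A+B = (17, 16)+(18, 4)]
   so M = (35/2, 10)

M = (35/2, 10)
B = (18, 4)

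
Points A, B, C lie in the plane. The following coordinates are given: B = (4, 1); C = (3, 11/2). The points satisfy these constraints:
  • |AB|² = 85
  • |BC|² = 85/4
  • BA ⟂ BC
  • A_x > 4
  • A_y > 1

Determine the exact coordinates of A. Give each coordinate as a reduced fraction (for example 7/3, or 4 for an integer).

1. A_x = 13  [[BA ⟂ BC ⇒ -1x+9/2y-1/2=0] ∩ [|A−(4, 1)|²=85]]
2. A_y = 3  [[BA ⟂ BC ⇒ -1x+9/2y-1/2=0] ∩ [|A−(4, 1)|²=85]]
   so A = (13, 3)

A = (13, 3)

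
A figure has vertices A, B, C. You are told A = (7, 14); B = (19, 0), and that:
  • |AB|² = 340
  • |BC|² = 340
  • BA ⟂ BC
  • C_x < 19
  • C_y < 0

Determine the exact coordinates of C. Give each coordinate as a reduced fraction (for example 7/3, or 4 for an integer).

1. C_x = 5  [[BA ⟂ BC ⇒ -12x+14y+228=0] ∩ [|C−(19, 0)|²=340]]
2. C_y = -12  [[BA ⟂ BC ⇒ -12x+14y+228=0] ∩ [|C−(19, 0)|²=340]]
   so C = (5, -12)

C = (5, -12)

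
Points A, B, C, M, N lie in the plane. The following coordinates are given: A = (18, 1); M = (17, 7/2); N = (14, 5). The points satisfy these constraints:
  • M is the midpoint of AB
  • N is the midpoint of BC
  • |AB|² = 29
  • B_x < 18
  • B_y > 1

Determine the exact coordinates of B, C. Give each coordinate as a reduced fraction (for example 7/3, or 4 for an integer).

1. B_x = 16  [B = 2·M−A = 2·(17, 7/2)−(18, 1)]
2. B_y = 6  [B = 2·M−A = 2·(17, 7/2)−(18, 1)]
   so B = (16, 6)
3. C_x = 12  [C = 2·N−B = 2·(14, 5)−(16, 6)]
4. C_y = 4  [C = 2·N−B = 2·(14, 5)−(16, 6)]
   so C = (12, 4)

B = (16, 6)
C = (12, 4)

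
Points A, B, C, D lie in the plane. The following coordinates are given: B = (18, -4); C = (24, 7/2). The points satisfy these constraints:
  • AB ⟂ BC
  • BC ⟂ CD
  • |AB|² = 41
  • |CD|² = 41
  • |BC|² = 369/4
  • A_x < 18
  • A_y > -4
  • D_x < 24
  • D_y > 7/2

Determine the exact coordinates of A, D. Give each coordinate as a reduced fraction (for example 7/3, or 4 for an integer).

A = (13, 0)
D = (19, 15/2)

1. A_x = 13  [[AB ⟂ BC ⇒ -6x-15/2y+78=0] ∩ [|A−(18, -4)|²=41]]
2. A_y = 0  [[AB ⟂ BC ⇒ -6x-15/2y+78=0] ∩ [|A−(18, -4)|²=41]]
   so A = (13, 0)
3. D_x = 19  [[BC ⟂ CD ⇒ 6x+15/2y-681/4=0] ∩ [|D−(24, 7/2)|²=41]]
4. D_y = 15/2  [[BC ⟂ CD ⇒ 6x+15/2y-681/4=0] ∩ [|D−(24, 7/2)|²=41]]
   so D = (19, 15/2)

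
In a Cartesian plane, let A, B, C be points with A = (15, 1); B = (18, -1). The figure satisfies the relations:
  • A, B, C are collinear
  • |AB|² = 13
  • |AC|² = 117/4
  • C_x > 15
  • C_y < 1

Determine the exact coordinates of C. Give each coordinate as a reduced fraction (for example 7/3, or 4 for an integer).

C = (39/2, -2)

1. C_x = 39/2  [[A, B, C are collinear ⇒ 2x+3y-33=0] ∩ [|C−(15, 1)|²=117/4]]
2. C_y = -2  [[A, B, C are collinear ⇒ 2x+3y-33=0] ∩ [|C−(15, 1)|²=117/4]]
   so C = (39/2, -2)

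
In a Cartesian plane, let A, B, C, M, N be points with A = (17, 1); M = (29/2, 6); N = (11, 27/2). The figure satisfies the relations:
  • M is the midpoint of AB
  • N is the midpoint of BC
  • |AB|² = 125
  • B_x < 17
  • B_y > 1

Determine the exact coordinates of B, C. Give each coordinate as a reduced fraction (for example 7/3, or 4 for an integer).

1. B_x = 12  [B = 2·M−A = 2·(29/2, 6)−(17, 1)]
2. B_y = 11  [B = 2·M−A = 2·(29/2, 6)−(17, 1)]
   so B = (12, 11)
3. C_x = 10  [C = 2·N−B = 2·(11, 27/2)−(12, 11)]
4. C_y = 16  [C = 2·N−B = 2·(11, 27/2)−(12, 11)]
   so C = (10, 16)

B = (12, 11)
C = (10, 16)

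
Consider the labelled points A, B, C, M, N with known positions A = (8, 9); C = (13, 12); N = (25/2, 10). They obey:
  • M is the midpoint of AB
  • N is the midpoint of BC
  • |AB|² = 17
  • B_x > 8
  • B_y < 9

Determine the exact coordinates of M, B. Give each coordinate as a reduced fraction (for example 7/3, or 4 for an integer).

1. B_x = 12  [B = 2·N−C = 2·(25/2, 10)−(13, 12)]
2. B_y = 8  [B = 2·N−C = 2·(25/2, 10)−(13, 12)]
   so B = (12, 8)
3. M_x = 10  [2·M = A+B = (8, 9)+(12, 8)]
4. M_y = 17/2  [2·M = A+B = (8, 9)+(12, 8)]
   so M = (10, 17/2)

M = (10, 17/2)
B = (12, 8)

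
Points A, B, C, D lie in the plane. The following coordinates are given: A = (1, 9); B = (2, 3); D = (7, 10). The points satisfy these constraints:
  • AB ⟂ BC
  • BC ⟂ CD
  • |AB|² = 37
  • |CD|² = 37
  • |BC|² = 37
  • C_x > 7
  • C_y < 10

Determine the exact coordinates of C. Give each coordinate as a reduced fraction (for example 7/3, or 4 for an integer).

C = (8, 4)

1. C_x = 8  [[AB ⟂ BC ⇒ 1x-6y+16=0] ∩ [|C−(7, 10)|²=37]]
2. C_y = 4  [[AB ⟂ BC ⇒ 1x-6y+16=0] ∩ [|C−(7, 10)|²=37]]
   so C = (8, 4)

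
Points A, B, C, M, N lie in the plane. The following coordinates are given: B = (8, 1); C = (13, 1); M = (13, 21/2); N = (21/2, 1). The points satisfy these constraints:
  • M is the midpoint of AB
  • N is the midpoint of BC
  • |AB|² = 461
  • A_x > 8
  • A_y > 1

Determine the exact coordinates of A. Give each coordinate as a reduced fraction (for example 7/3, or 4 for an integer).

1. A_x = 18  [A = 2·M−B = 2·(13, 21/2)−(8, 1)]
2. A_y = 20  [A = 2·M−B = 2·(13, 21/2)−(8, 1)]
   so A = (18, 20)

A = (18, 20)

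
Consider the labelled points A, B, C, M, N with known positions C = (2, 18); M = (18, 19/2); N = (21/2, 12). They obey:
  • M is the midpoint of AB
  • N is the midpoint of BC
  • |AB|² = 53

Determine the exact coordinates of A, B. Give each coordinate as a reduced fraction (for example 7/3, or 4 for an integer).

1. B_x = 19  [B = 2·N−C = 2·(21/2, 12)−(2, 18)]
2. B_y = 6  [B = 2·N−C = 2·(21/2, 12)−(2, 18)]
   so B = (19, 6)
3. A_x = 17  [A = 2·M−B = 2·(18, 19/2)−(19, 6)]
4. A_y = 13  [A = 2·M−B = 2·(18, 19/2)−(19, 6)]
   so A = (17, 13)

A = (17, 13)
B = (19, 6)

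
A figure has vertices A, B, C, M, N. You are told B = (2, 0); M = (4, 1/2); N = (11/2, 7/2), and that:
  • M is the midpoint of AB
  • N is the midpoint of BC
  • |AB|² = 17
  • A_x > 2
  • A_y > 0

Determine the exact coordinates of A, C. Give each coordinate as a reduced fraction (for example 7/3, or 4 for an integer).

1. A_x = 6  [A = 2·M−B = 2·(4, 1/2)−(2, 0)]
2. A_y = 1  [A = 2·M−B = 2·(4, 1/2)−(2, 0)]
   so A = (6, 1)
3. C_x = 9  [C = 2·N−B = 2·(11/2, 7/2)−(2, 0)]
4. C_y = 7  [C = 2·N−B = 2·(11/2, 7/2)−(2, 0)]
   so C = (9, 7)

A = (6, 1)
C = (9, 7)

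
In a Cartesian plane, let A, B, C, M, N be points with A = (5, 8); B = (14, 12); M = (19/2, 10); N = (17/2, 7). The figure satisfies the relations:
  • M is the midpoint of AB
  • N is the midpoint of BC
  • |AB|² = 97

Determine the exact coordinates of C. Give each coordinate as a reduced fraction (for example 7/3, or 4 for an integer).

1. C_x = 3  [C = 2·N−B = 2·(17/2, 7)−(14, 12)]
2. C_y = 2  [C = 2·N−B = 2·(17/2, 7)−(14, 12)]
   so C = (3, 2)

C = (3, 2)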